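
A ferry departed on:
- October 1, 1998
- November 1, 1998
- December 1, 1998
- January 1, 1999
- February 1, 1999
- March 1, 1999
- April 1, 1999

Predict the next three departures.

Each date is the 1st; the gaps (31, 30, 31, 31, 28, 31) track the month lengths.
The rule is the 1st of each month.
Next: May 1999 → May 1, 1999.
Next: June 1999 → June 1, 1999.
Next: July 1999 → July 1, 1999.

May 1, 1999; June 1, 1999; July 1, 1999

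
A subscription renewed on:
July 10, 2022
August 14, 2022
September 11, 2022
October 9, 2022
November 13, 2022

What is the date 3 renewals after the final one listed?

All dates are Sundays, 35, 28, 28, 35 days apart.
Specifically, the 2nd Sunday of each month.
2nd Sunday of December 2022: December 11, 2022.
2nd Sunday of January 2023: January 8, 2023.
2nd Sunday of February 2023: February 12, 2023.

February 12, 2023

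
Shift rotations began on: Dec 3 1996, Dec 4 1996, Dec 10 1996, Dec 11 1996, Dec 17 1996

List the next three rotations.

Dec 18 1996, Dec 24 1996, Dec 25 1996

The gap pattern 1, 6, 1, 6 repeats every 2 events.
These are the Tuesdays and Wednesdays of each week.
The following Wednesday is Dec 18 1996.
Next Tuesday: Dec 24 1996.
Next Wednesday: Dec 25 1996.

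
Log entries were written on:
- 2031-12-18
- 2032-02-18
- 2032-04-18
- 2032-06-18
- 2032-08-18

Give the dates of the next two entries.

2032-10-18, 2032-12-18

Gaps: 62, 60, 61, 61 days — not constant. Every event is on the 18th of the month.
Pattern: the 18th of every 2 months.
October 2032: 2032-10-18.
Next: December 2032 → 2032-12-18.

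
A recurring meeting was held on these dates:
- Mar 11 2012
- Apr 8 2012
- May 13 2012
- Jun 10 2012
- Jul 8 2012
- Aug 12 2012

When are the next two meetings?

These are Sundays at 28- or 35-day spacing (28, 35, 28, 28, 35).
The pattern: 2nd Sunday of the month.
2nd Sunday of September 2012: Sep 9 2012.
October 2012 — 2nd Sunday is Oct 14 2012.

Sep 9 2012, Oct 14 2012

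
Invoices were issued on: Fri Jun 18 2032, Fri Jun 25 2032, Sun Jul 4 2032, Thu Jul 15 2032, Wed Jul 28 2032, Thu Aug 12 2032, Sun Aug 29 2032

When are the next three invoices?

Fri Sep 17 2032, Fri Oct 8 2032, Sun Oct 31 2032

Gaps: 7, 9, 11, 13, 15, 17 days — each gap is 2 larger than the previous one.
Next gap: 19 days. Sun Aug 29 2032 + 19 days = Fri Sep 17 2032.
Next gap: 21 days. Fri Sep 17 2032 + 21 days = Fri Oct 8 2032.
Next gap: 23 days. Fri Oct 8 2032 + 23 days = Sun Oct 31 2032.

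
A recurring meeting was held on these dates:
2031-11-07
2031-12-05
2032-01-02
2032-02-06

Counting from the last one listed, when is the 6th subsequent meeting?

Gaps: 28, 28, 35 days — a mix of 28 and 35. Every date is a Friday.
Each is the 1st Friday of its month.
March 2032 — 1st Friday is 2032-03-05.
1st Friday of April 2032: 2032-04-02.
1st Friday of May 2032: 2032-05-07.
June 2032 — 1st Friday is 2032-06-04.
July 2032 — 1st Friday is 2032-07-02.
1st Friday of August 2032: 2032-08-06.

2032-08-06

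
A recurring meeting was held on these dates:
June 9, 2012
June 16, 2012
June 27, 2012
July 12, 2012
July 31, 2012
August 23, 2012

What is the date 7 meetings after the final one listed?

The spacing grows by 4 each time: 7, 11, 15, 19, 23 days.
Next gap: 27 days. August 23, 2012 + 27 days = September 19, 2012.
Next gap: 31 days. September 19, 2012 + 31 days = October 20, 2012.
Next gap: 35 days. October 20, 2012 + 35 days = November 24, 2012.
Next gap: 39 days. November 24, 2012 + 39 days = January 2, 2013.
Next gap: 43 days. January 2, 2013 + 43 days = February 14, 2013.
Next gap: 47 days. February 14, 2013 + 47 days = April 2, 2013.
Next gap: 51 days. April 2, 2013 + 51 days = May 23, 2013.

May 23, 2013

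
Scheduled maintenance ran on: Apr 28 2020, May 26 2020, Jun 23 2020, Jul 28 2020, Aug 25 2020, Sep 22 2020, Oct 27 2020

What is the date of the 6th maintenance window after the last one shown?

Apr 27 2021

Gaps: 28, 28, 35, 28, 28, 35 days — a mix of 28 and 35. Every date is a Tuesday.
Each is the 4th Tuesday of its month.
4th Tuesday of November 2020: Nov 24 2020.
4th Tuesday of December 2020: Dec 22 2020.
4th Tuesday of January 2021: Jan 26 2021.
February 2021 — 4th Tuesday is Feb 23 2021.
March 2021 — 4th Tuesday is Mar 23 2021.
4th Tuesday of April 2021: Apr 27 2021.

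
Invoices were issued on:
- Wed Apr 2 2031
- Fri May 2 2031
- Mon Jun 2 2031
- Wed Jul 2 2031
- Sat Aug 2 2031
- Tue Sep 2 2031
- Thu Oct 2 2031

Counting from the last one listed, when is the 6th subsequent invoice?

Fri Apr 2 2032

Gaps: 30, 31, 30, 31, 31, 30 days — not constant. Every event is on the 2nd of the month.
Pattern: the 2nd of each month.
Next: November 2031 → Sun Nov 2 2031.
December 2031: Tue Dec 2 2031.
January 2032: Fri Jan 2 2032.
February 2032: Mon Feb 2 2032.
March 2032: Tue Mar 2 2032.
April 2032: Fri Apr 2 2032.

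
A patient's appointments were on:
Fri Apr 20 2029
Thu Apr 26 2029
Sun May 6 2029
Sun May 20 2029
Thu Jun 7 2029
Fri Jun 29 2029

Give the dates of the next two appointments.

Gaps: 6, 10, 14, 18, 22 days — each gap is 4 larger than the previous one.
Next gap: 26 days. Fri Jun 29 2029 + 26 days = Wed Jul 25 2029.
Next gap: 30 days. Wed Jul 25 2029 + 30 days = Fri Aug 24 2029.

Wed Jul 25 2029, Fri Aug 24 2029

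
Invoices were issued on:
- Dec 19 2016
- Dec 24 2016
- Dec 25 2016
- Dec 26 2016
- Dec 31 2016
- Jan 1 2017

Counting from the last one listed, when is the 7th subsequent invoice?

Jan 16 2017

Every event lands on a Monday or Saturday or Sunday (gaps cycle 5, 1, 1, 5, 1).
So the schedule is: every Monday, Saturday and Sunday.
The following Monday is Jan 2 2017.
The following Saturday is Jan 7 2017.
Next Sunday: Jan 8 2017.
The following Monday is Jan 9 2017.
The following Saturday is Jan 14 2017.
The following Sunday is Jan 15 2017.
The following Monday is Jan 16 2017.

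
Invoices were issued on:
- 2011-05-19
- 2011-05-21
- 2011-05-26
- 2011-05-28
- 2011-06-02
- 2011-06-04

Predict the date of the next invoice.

Every event lands on a Thursday or Saturday (gaps cycle 2, 5, 2, 5, 2).
So the schedule is: every Thursday and Saturday.
The following Thursday is 2011-06-09.

2011-06-09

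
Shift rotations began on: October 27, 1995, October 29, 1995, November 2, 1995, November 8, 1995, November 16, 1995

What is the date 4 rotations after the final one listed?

Gaps: 2, 4, 6, 8 days — each gap is 2 larger than the previous one.
Next gap: 10 days. November 16, 1995 + 10 days = November 26, 1995.
Next gap: 12 days. November 26, 1995 + 12 days = December 8, 1995.
Next gap: 14 days. December 8, 1995 + 14 days = December 22, 1995.
Next gap: 16 days. December 22, 1995 + 16 days = January 7, 1996.

January 7, 1996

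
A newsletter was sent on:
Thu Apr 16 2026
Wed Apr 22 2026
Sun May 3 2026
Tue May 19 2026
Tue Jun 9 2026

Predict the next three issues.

Gaps: 6, 11, 16, 21 days — each gap is 5 larger than the previous one.
Next gap: 26 days. Tue Jun 9 2026 + 26 days = Sun Jul 5 2026.
Next gap: 31 days. Sun Jul 5 2026 + 31 days = Wed Aug 5 2026.
Next gap: 36 days. Wed Aug 5 2026 + 36 days = Thu Sep 10 2026.

Sun Jul 5 2026, Wed Aug 5 2026, Thu Sep 10 2026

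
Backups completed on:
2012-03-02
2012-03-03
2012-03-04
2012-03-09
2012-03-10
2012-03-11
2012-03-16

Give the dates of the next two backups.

2012-03-17, 2012-03-18

Gaps: 1, 1, 5, 1, 1, 5 days — not constant, but cyclic with period 3.
The events fall on every Friday, Saturday and Sunday.
The following Saturday is 2012-03-17.
The following Sunday is 2012-03-18.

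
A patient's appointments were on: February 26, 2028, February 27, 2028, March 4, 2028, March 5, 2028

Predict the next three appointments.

Every event lands on a Saturday or Sunday (gaps cycle 1, 6, 1).
So the schedule is: every Saturday and Sunday.
The following Saturday is March 11, 2028.
Next Sunday: March 12, 2028.
Next Saturday: March 18, 2028.

March 11, 2028; March 12, 2028; March 18, 2028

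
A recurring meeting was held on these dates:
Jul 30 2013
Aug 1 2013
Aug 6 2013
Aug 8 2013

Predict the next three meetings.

The gap pattern 2, 5, 2 repeats every 2 events.
These are the Tuesdays and Thursdays of each week.
Next Tuesday: Aug 13 2013.
The following Thursday is Aug 15 2013.
Next Tuesday: Aug 20 2013.

Aug 13 2013, Aug 15 2013, Aug 20 2013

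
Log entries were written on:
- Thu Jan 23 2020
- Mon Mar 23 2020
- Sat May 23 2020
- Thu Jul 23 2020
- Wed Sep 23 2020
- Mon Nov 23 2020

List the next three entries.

The day-of-month is always 23 (60, 61, 61, 62, 61 days between events).
So this recurs on the 23rd of every 2 months.
Next: January 2021 → Sat Jan 23 2021.
March 2021: Tue Mar 23 2021.
Next: May 2021 → Sun May 23 2021.

Sat Jan 23 2021, Tue Mar 23 2021, Sun May 23 2021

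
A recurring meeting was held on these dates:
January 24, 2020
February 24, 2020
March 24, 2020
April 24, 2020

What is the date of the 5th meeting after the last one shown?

Gaps: 31, 29, 31 days — not constant. Every event is on the 24th of the month.
Pattern: the 24th of each month.
May 2020: May 24, 2020.
June 2020: June 24, 2020.
Next: July 2020 → July 24, 2020.
Next: August 2020 → August 24, 2020.
September 2020: September 24, 2020.

September 24, 2020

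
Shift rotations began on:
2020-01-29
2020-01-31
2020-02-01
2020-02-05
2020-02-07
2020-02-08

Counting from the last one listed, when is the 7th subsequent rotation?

The gap pattern 2, 1, 4, 2, 1 repeats every 3 events.
These are the Wednesdays, Fridays and Saturdays of each week.
Next Wednesday: 2020-02-12.
The following Friday is 2020-02-14.
Next Saturday: 2020-02-15.
The following Wednesday is 2020-02-19.
The following Friday is 2020-02-21.
The following Saturday is 2020-02-22.
The following Wednesday is 2020-02-26.

2020-02-26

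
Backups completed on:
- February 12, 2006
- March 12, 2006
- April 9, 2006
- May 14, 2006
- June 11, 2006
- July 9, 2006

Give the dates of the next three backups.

These are Sundays at 28- or 35-day spacing (28, 28, 35, 28, 28).
The pattern: 2nd Sunday of the month.
2nd Sunday of August 2006: August 13, 2006.
2nd Sunday of September 2006: September 10, 2006.
October 2006 — 2nd Sunday is October 8, 2006.

August 13, 2006; September 10, 2006; October 8, 2006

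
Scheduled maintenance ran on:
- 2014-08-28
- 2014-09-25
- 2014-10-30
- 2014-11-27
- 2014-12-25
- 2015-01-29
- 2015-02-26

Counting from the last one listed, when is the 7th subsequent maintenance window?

2015-09-24

These are Thursdays with 28, 35, 28, 28, 35, 28-day gaps.
Each is the final Thursday of its month — 2014-10-30 is past the 28th, so '4th Thursday' doesn't fit.
Last Thursday of March 2015: 2015-03-26.
April 2015 ends with Thursday 2015-04-30.
May 2015 ends with Thursday 2015-05-28.
June 2015 ends with Thursday 2015-06-25.
July 2015 ends with Thursday 2015-07-30.
Last Thursday of August 2015: 2015-08-27.
Last Thursday of September 2015: 2015-09-24.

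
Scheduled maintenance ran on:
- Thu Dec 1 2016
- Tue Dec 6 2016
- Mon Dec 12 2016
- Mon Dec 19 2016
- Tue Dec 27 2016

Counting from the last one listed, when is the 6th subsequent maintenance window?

Mon Mar 6 2017

Gaps: 5, 6, 7, 8 days — each gap is 1 larger than the previous one.
Next gap: 9 days. Tue Dec 27 2016 + 9 days = Thu Jan 5 2017.
Next gap: 10 days. Thu Jan 5 2017 + 10 days = Sun Jan 15 2017.
Next gap: 11 days. Sun Jan 15 2017 + 11 days = Thu Jan 26 2017.
Next gap: 12 days. Thu Jan 26 2017 + 12 days = Tue Feb 7 2017.
Next gap: 13 days. Tue Feb 7 2017 + 13 days = Mon Feb 20 2017.
Next gap: 14 days. Mon Feb 20 2017 + 14 days = Mon Mar 6 2017.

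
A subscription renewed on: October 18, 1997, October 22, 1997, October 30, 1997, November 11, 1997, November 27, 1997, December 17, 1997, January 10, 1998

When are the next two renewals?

The spacing grows by 4 each time: 4, 8, 12, 16, 20, 24 days.
Next gap: 28 days. January 10, 1998 + 28 days = February 7, 1998.
Next gap: 32 days. February 7, 1998 + 32 days = March 11, 1998.

February 7, 1998; March 11, 1998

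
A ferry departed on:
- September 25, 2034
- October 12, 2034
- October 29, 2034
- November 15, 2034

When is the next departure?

The spacing is 17, 17, 17 days — always 17 days.
November 15, 2034 + 17 days = December 2, 2034.

December 2, 2034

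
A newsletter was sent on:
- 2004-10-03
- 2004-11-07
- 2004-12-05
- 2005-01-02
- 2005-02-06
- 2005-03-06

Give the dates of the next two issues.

Gaps: 35, 28, 28, 35, 28 days — a mix of 28 and 35. Every date is a Sunday.
Each is the 1st Sunday of its month.
April 2005 — 1st Sunday is 2005-04-03.
May 2005 — 1st Sunday is 2005-05-01.

2005-04-03, 2005-05-01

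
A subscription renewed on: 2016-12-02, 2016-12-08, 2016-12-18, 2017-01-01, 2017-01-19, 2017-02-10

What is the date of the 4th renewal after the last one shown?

2017-06-18

Intervals are 6, 10, 14, 18, 22 days — an arithmetic progression with common difference 4.
Next gap: 26 days. 2017-02-10 + 26 days = 2017-03-08.
Next gap: 30 days. 2017-03-08 + 30 days = 2017-04-07.
Next gap: 34 days. 2017-04-07 + 34 days = 2017-05-11.
Next gap: 38 days. 2017-05-11 + 38 days = 2017-06-18.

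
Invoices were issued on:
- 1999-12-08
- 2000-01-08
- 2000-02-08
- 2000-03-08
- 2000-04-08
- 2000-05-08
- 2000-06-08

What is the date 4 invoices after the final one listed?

Gaps: 31, 31, 29, 31, 30, 31 days — not constant. Every event is on the 8th of the month.
Pattern: the 8th of each month.
Next: July 2000 → 2000-07-08.
August 2000: 2000-08-08.
September 2000: 2000-09-08.
Next: October 2000 → 2000-10-08.

2000-10-08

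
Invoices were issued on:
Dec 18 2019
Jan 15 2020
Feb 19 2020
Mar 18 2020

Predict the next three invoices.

Apr 15 2020, May 20 2020, Jun 17 2020

Gaps: 28, 35, 28 days — a mix of 28 and 35. Every date is a Wednesday.
Each is the 3rd Wednesday of its month.
3rd Wednesday of April 2020: Apr 15 2020.
3rd Wednesday of May 2020: May 20 2020.
June 2020 — 3rd Wednesday is Jun 17 2020.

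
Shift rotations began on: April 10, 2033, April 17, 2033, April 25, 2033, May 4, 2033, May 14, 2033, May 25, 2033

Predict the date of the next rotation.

Intervals are 7, 8, 9, 10, 11 days — an arithmetic progression with common difference 1.
Next gap: 12 days. May 25, 2033 + 12 days = June 6, 2033.

June 6, 2033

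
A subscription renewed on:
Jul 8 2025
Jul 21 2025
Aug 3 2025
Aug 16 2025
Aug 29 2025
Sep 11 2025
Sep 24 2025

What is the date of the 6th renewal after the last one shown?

Dec 11 2025

Gaps between consecutive events: 13, 13, 13, 13, 13, 13 days — a constant 13-day interval.
Sep 24 2025 + 13 days = Oct 7 2025.
Oct 7 2025 + 13 days = Oct 20 2025.
Oct 20 2025 + 13 days = Nov 2 2025.
Nov 2 2025 + 13 days = Nov 15 2025.
Nov 15 2025 + 13 days = Nov 28 2025.
Nov 28 2025 + 13 days = Dec 11 2025.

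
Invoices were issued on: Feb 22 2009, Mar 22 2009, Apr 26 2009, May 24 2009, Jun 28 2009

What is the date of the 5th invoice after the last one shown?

Nov 22 2009

These are Sundays at 28- or 35-day spacing (28, 35, 28, 35).
The pattern: 4th Sunday of the month.
July 2009 — 4th Sunday is Jul 26 2009.
August 2009 — 4th Sunday is Aug 23 2009.
4th Sunday of September 2009: Sep 27 2009.
October 2009 — 4th Sunday is Oct 25 2009.
November 2009 — 4th Sunday is Nov 22 2009.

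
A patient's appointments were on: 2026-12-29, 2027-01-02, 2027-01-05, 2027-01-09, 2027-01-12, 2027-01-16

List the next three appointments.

2027-01-19, 2027-01-23, 2027-01-26

Every event lands on a Tuesday or Saturday (gaps cycle 4, 3, 4, 3, 4).
So the schedule is: every Tuesday and Saturday.
Next Tuesday: 2027-01-19.
Next Saturday: 2027-01-23.
The following Tuesday is 2027-01-26.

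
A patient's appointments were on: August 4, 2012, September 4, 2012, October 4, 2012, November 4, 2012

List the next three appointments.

The day-of-month is always 4 (31, 30, 31 days between events).
So this recurs on the 4th of each month.
Next: December 2012 → December 4, 2012.
Next: January 2013 → January 4, 2013.
February 2013: February 4, 2013.

December 4, 2012; January 4, 2013; February 4, 2013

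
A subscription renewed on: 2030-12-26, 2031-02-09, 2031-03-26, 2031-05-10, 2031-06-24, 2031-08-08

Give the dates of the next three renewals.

2031-09-22, 2031-11-06, 2031-12-21

The spacing is 45, 45, 45, 45, 45 days — always 45 days.
2031-08-08 + 45 days = 2031-09-22.
2031-09-22 + 45 days = 2031-11-06.
2031-11-06 + 45 days = 2031-12-21.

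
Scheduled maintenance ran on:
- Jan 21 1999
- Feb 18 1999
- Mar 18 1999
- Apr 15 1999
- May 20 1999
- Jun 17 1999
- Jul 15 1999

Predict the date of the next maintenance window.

These are Thursdays at 28- or 35-day spacing (28, 28, 28, 35, 28, 28).
The pattern: 3rd Thursday of the month.
August 1999 — 3rd Thursday is Aug 19 1999.

Aug 19 1999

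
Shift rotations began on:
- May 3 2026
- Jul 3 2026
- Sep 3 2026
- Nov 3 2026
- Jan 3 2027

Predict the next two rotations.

The day-of-month is always 3 (61, 62, 61, 61 days between events).
So this recurs on the 3rd of every 2 months.
Next: March 2027 → Mar 3 2027.
Next: May 2027 → May 3 2027.

Mar 3 2027, May 3 2027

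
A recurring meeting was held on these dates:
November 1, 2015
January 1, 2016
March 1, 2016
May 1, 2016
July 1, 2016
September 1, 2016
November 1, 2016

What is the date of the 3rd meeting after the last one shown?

May 1, 2017

The day-of-month is always 1 (61, 60, 61, 61, 62, 61 days between events).
So this recurs on the 1st of every 2 months.
January 2017: January 1, 2017.
March 2017: March 1, 2017.
May 2017: May 1, 2017.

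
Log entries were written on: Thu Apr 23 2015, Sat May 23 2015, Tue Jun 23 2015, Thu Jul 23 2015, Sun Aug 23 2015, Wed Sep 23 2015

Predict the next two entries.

Fri Oct 23 2015, Mon Nov 23 2015

Gaps: 30, 31, 30, 31, 31 days — not constant. Every event is on the 23rd of the month.
Pattern: the 23rd of each month.
October 2015: Fri Oct 23 2015.
Next: November 2015 → Mon Nov 23 2015.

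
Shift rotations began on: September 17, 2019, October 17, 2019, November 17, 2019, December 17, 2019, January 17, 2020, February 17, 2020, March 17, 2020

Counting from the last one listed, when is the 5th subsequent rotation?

August 17, 2020

Each date is the 17th; the gaps (30, 31, 30, 31, 31, 29) track the month lengths.
The rule is the 17th of each month.
April 2020: April 17, 2020.
May 2020: May 17, 2020.
June 2020: June 17, 2020.
July 2020: July 17, 2020.
Next: August 2020 → August 17, 2020.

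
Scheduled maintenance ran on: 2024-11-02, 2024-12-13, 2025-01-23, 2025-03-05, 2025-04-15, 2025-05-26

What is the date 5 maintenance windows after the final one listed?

Every event comes 41 days after the last (41, 41, 41, 41, 41).
2025-05-26 + 41 days = 2025-07-06.
2025-07-06 + 41 days = 2025-08-16.
2025-08-16 + 41 days = 2025-09-26.
2025-09-26 + 41 days = 2025-11-06.
2025-11-06 + 41 days = 2025-12-17.

2025-12-17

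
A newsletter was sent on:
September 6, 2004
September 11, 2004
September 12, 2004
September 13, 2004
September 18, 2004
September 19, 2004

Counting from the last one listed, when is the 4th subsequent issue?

Gaps: 5, 1, 1, 5, 1 days — not constant, but cyclic with period 3.
The events fall on every Monday, Saturday and Sunday.
Next Monday: September 20, 2004.
Next Saturday: September 25, 2004.
Next Sunday: September 26, 2004.
Next Monday: September 27, 2004.

September 27, 2004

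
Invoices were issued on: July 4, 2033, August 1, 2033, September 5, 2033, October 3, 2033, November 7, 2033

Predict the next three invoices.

Gaps: 28, 35, 28, 35 days — a mix of 28 and 35. Every date is a Monday.
Each is the 1st Monday of its month.
1st Monday of December 2033: December 5, 2033.
January 2034 — 1st Monday is January 2, 2034.
1st Monday of February 2034: February 6, 2034.

December 5, 2033; January 2, 2034; February 6, 2034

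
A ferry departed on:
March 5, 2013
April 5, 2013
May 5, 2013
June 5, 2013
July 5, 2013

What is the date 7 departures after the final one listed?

February 5, 2014

The day-of-month is always 5 (31, 30, 31, 30 days between events).
So this recurs on the 5th of each month.
Next: August 2013 → August 5, 2013.
Next: September 2013 → September 5, 2013.
Next: October 2013 → October 5, 2013.
November 2013: November 5, 2013.
Next: December 2013 → December 5, 2013.
Next: January 2014 → January 5, 2014.
February 2014: February 5, 2014.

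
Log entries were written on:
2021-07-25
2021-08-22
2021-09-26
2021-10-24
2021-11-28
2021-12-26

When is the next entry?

2022-01-23

Gaps: 28, 35, 28, 35, 28 days — a mix of 28 and 35. Every date is a Sunday.
Each is the 4th Sunday of its month.
January 2022 — 4th Sunday is 2022-01-23.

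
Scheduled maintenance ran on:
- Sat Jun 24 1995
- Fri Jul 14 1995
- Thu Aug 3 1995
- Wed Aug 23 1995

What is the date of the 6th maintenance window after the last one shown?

Thu Dec 21 1995

Every event comes 20 days after the last (20, 20, 20).
Wed Aug 23 1995 + 20 days = Tue Sep 12 1995.
Tue Sep 12 1995 + 20 days = Mon Oct 2 1995.
Mon Oct 2 1995 + 20 days = Sun Oct 22 1995.
Sun Oct 22 1995 + 20 days = Sat Nov 11 1995.
Sat Nov 11 1995 + 20 days = Fri Dec 1 1995.
Fri Dec 1 1995 + 20 days = Thu Dec 21 1995.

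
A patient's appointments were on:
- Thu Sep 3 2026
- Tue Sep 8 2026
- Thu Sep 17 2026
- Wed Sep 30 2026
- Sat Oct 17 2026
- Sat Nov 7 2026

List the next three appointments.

The spacing grows by 4 each time: 5, 9, 13, 17, 21 days.
Next gap: 25 days. Sat Nov 7 2026 + 25 days = Wed Dec 2 2026.
Next gap: 29 days. Wed Dec 2 2026 + 29 days = Thu Dec 31 2026.
Next gap: 33 days. Thu Dec 31 2026 + 33 days = Tue Feb 2 2027.

Wed Dec 2 2026, Thu Dec 31 2026, Tue Feb 2 2027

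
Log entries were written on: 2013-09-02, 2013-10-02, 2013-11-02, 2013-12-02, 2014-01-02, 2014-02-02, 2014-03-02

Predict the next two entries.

The day-of-month is always 2 (30, 31, 30, 31, 31, 28 days between events).
So this recurs on the 2nd of each month.
April 2014: 2014-04-02.
Next: May 2014 → 2014-05-02.

2014-04-02, 2014-05-02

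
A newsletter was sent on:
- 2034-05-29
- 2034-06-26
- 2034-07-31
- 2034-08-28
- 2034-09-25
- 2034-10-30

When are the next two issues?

These are Mondays with 28, 35, 28, 28, 35-day gaps.
Each is the final Monday of its month — 2034-05-29 is past the 28th, so '4th Monday' doesn't fit.
Last Monday of November 2034: 2034-11-27.
Last Monday of December 2034: 2034-12-25.

2034-11-27, 2034-12-25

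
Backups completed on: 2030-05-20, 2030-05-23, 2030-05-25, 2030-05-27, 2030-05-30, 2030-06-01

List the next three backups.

Gaps: 3, 2, 2, 3, 2 days — not constant, but cyclic with period 3.
The events fall on every Monday, Thursday and Saturday.
The following Monday is 2030-06-03.
Next Thursday: 2030-06-06.
Next Saturday: 2030-06-08.

2030-06-03, 2030-06-06, 2030-06-08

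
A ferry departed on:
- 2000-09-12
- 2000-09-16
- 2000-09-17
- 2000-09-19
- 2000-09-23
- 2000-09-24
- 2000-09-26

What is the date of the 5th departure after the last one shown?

Every event lands on a Tuesday or Saturday or Sunday (gaps cycle 4, 1, 2, 4, 1, 2).
So the schedule is: every Tuesday, Saturday and Sunday.
The following Saturday is 2000-09-30.
The following Sunday is 2000-10-01.
The following Tuesday is 2000-10-03.
The following Saturday is 2000-10-07.
The following Sunday is 2000-10-08.

2000-10-08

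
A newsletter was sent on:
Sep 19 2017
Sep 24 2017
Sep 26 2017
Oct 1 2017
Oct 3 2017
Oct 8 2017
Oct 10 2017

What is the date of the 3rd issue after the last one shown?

Oct 22 2017

Every event lands on a Tuesday or Sunday (gaps cycle 5, 2, 5, 2, 5, 2).
So the schedule is: every Tuesday and Sunday.
Next Sunday: Oct 15 2017.
Next Tuesday: Oct 17 2017.
Next Sunday: Oct 22 2017.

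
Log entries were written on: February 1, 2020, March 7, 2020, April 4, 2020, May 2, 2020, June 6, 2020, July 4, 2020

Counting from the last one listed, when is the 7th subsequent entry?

All dates are Saturdays, 35, 28, 28, 35, 28 days apart.
Specifically, the 1st Saturday of each month.
August 2020 — 1st Saturday is August 1, 2020.
September 2020 — 1st Saturday is September 5, 2020.
October 2020 — 1st Saturday is October 3, 2020.
November 2020 — 1st Saturday is November 7, 2020.
1st Saturday of December 2020: December 5, 2020.
January 2021 — 1st Saturday is January 2, 2021.
1st Saturday of February 2021: February 6, 2021.

February 6, 2021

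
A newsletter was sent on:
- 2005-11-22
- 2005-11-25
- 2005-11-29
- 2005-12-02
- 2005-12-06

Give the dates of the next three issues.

2005-12-09, 2005-12-13, 2005-12-16

The gap pattern 3, 4, 3, 4 repeats every 2 events.
These are the Tuesdays and Fridays of each week.
Next Friday: 2005-12-09.
Next Tuesday: 2005-12-13.
The following Friday is 2005-12-16.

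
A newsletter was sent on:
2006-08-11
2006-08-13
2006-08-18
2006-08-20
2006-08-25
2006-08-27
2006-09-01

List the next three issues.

Gaps: 2, 5, 2, 5, 2, 5 days — not constant, but cyclic with period 2.
The events fall on every Friday and Sunday.
The following Sunday is 2006-09-03.
The following Friday is 2006-09-08.
The following Sunday is 2006-09-10.

2006-09-03, 2006-09-08, 2006-09-10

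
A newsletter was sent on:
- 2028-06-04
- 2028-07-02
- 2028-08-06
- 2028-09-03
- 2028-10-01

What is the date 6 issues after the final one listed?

These are Sundays at 28- or 35-day spacing (28, 35, 28, 28).
The pattern: 1st Sunday of the month.
November 2028 — 1st Sunday is 2028-11-05.
December 2028 — 1st Sunday is 2028-12-03.
January 2029 — 1st Sunday is 2029-01-07.
February 2029 — 1st Sunday is 2029-02-04.
1st Sunday of March 2029: 2029-03-04.
1st Sunday of April 2029: 2029-04-01.

2029-04-01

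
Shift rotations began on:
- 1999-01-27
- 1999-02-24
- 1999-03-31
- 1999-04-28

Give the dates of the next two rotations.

1999-05-26, 1999-06-30

These are Wednesdays with 28, 35, 28-day gaps.
Each is the final Wednesday of its month — 1999-03-31 is past the 28th, so '4th Wednesday' doesn't fit.
Last Wednesday of May 1999: 1999-05-26.
Last Wednesday of June 1999: 1999-06-30.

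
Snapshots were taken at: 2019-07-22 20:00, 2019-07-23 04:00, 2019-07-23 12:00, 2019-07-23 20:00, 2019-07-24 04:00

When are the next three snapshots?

2019-07-24 12:00, 2019-07-24 20:00, 2019-07-25 04:00

Gaps: 8, 8, 8, 8 hours — each event is 8 hours after the previous one.
2019-07-24 04:00 + 8 h = 2019-07-24 12:00.
2019-07-24 12:00 + 8 h = 2019-07-24 20:00.
2019-07-24 20:00 + 8 h = 2019-07-25 04:00.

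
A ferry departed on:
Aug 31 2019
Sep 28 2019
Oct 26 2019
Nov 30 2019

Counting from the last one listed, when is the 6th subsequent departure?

All Saturdays; the gaps (28, 28, 35) vary with month length.
This is the last Saturday of each month.
Last Saturday of December 2019: Dec 28 2019.
January 2020 ends with Saturday Jan 25 2020.
February 2020 ends with Saturday Feb 29 2020.
March 2020 ends with Saturday Mar 28 2020.
April 2020 ends with Saturday Apr 25 2020.
Last Saturday of May 2020: May 30 2020.

May 30 2020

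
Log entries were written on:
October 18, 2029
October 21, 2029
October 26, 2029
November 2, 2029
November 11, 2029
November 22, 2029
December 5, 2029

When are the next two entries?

Gaps: 3, 5, 7, 9, 11, 13 days — each gap is 2 larger than the previous one.
Next gap: 15 days. December 5, 2029 + 15 days = December 20, 2029.
Next gap: 17 days. December 20, 2029 + 17 days = January 6, 2030.

December 20, 2029; January 6, 2030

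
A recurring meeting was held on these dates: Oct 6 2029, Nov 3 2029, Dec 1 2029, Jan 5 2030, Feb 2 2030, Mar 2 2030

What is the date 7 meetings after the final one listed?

Oct 5 2030

These are Saturdays at 28- or 35-day spacing (28, 28, 35, 28, 28).
The pattern: 1st Saturday of the month.
April 2030 — 1st Saturday is Apr 6 2030.
May 2030 — 1st Saturday is May 4 2030.
June 2030 — 1st Saturday is Jun 1 2030.
1st Saturday of July 2030: Jul 6 2030.
August 2030 — 1st Saturday is Aug 3 2030.
1st Saturday of September 2030: Sep 7 2030.
1st Saturday of October 2030: Oct 5 2030.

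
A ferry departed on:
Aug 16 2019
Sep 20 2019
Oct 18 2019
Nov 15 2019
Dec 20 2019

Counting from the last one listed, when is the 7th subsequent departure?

Gaps: 35, 28, 28, 35 days — a mix of 28 and 35. Every date is a Friday.
Each is the 3rd Friday of its month.
3rd Friday of January 2020: Jan 17 2020.
February 2020 — 3rd Friday is Feb 21 2020.
March 2020 — 3rd Friday is Mar 20 2020.
April 2020 — 3rd Friday is Apr 17 2020.
3rd Friday of May 2020: May 15 2020.
3rd Friday of June 2020: Jun 19 2020.
July 2020 — 3rd Friday is Jul 17 2020.

Jul 17 2020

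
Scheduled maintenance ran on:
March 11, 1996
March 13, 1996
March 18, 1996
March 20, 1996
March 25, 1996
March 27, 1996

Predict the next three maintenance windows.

Every event lands on a Monday or Wednesday (gaps cycle 2, 5, 2, 5, 2).
So the schedule is: every Monday and Wednesday.
Next Monday: April 1, 1996.
The following Wednesday is April 3, 1996.
The following Monday is April 8, 1996.

April 1, 1996; April 3, 1996; April 8, 1996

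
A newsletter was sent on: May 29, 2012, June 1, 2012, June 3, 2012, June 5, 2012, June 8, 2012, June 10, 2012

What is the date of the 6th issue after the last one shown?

June 24, 2012

Every event lands on a Tuesday or Friday or Sunday (gaps cycle 3, 2, 2, 3, 2).
So the schedule is: every Tuesday, Friday and Sunday.
The following Tuesday is June 12, 2012.
The following Friday is June 15, 2012.
Next Sunday: June 17, 2012.
Next Tuesday: June 19, 2012.
The following Friday is June 22, 2012.
Next Sunday: June 24, 2012.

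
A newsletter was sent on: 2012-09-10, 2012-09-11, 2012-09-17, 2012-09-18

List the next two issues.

2012-09-24, 2012-09-25

Every event lands on a Monday or Tuesday (gaps cycle 1, 6, 1).
So the schedule is: every Monday and Tuesday.
Next Monday: 2012-09-24.
The following Tuesday is 2012-09-25.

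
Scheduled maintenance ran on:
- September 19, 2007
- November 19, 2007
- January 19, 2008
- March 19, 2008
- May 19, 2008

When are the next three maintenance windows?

July 19, 2008; September 19, 2008; November 19, 2008

Gaps: 61, 61, 60, 61 days — not constant. Every event is on the 19th of the month.
Pattern: the 19th of every 2 months.
July 2008: July 19, 2008.
Next: September 2008 → September 19, 2008.
Next: November 2008 → November 19, 2008.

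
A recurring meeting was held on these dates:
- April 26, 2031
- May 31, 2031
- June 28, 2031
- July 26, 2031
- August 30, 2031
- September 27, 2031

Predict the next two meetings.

All Saturdays; the gaps (35, 28, 28, 35, 28) vary with month length.
This is the last Saturday of each month.
October 2031 ends with Saturday October 25, 2031.
November 2031 ends with Saturday November 29, 2031.

October 25, 2031; November 29, 2031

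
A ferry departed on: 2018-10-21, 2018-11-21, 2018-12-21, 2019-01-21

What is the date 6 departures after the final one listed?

The day-of-month is always 21 (31, 30, 31 days between events).
So this recurs on the 21st of each month.
Next: February 2019 → 2019-02-21.
Next: March 2019 → 2019-03-21.
Next: April 2019 → 2019-04-21.
Next: May 2019 → 2019-05-21.
Next: June 2019 → 2019-06-21.
Next: July 2019 → 2019-07-21.

2019-07-21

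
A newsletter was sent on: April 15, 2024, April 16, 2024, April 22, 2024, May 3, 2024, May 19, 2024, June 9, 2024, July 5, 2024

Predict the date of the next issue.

August 5, 2024

Intervals are 1, 6, 11, 16, 21, 26 days — an arithmetic progression with common difference 5.
Next gap: 31 days. July 5, 2024 + 31 days = August 5, 2024.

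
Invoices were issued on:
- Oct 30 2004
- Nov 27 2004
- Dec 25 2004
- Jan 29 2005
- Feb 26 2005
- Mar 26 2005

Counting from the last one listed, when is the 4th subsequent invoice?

Every date is a Saturday; gaps 28, 28, 35, 28, 28 days.
Each is the last Saturday of its month (at least one falls on the 29th or later, ruling out '4th Saturday').
April 2005 ends with Saturday Apr 30 2005.
Last Saturday of May 2005: May 28 2005.
June 2005 ends with Saturday Jun 25 2005.
July 2005 ends with Saturday Jul 30 2005.

Jul 30 2005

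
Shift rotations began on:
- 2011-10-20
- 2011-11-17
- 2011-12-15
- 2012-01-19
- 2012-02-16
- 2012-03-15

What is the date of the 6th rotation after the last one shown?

These are Thursdays at 28- or 35-day spacing (28, 28, 35, 28, 28).
The pattern: 3rd Thursday of the month.
3rd Thursday of April 2012: 2012-04-19.
May 2012 — 3rd Thursday is 2012-05-17.
June 2012 — 3rd Thursday is 2012-06-21.
July 2012 — 3rd Thursday is 2012-07-19.
August 2012 — 3rd Thursday is 2012-08-16.
3rd Thursday of September 2012: 2012-09-20.

2012-09-20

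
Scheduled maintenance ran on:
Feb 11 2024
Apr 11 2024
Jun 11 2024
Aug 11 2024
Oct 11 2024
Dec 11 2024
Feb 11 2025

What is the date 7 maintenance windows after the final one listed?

Each date is the 11th; the gaps (60, 61, 61, 61, 61, 62) track the month lengths.
The rule is the 11th of every 2 months.
Next: April 2025 → Apr 11 2025.
Next: June 2025 → Jun 11 2025.
Next: August 2025 → Aug 11 2025.
Next: October 2025 → Oct 11 2025.
December 2025: Dec 11 2025.
February 2026: Feb 11 2026.
Next: April 2026 → Apr 11 2026.

Apr 11 2026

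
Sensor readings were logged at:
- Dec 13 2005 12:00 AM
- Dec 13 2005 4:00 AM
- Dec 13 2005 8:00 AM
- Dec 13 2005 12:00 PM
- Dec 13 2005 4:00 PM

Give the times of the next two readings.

Spacing: 4, 4, 4, 4 h — constant 4 h.
Dec 13 2005 4:00 PM + 4 h = Dec 13 2005 8:00 PM.
Dec 13 2005 8:00 PM + 4 h = Dec 14 2005 12:00 AM.

Dec 13 2005 8:00 PM, Dec 14 2005 12:00 AM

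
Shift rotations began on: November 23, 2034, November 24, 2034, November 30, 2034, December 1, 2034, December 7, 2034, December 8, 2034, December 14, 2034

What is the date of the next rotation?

December 15, 2034

Gaps: 1, 6, 1, 6, 1, 6 days — not constant, but cyclic with period 2.
The events fall on every Thursday and Friday.
Next Friday: December 15, 2034.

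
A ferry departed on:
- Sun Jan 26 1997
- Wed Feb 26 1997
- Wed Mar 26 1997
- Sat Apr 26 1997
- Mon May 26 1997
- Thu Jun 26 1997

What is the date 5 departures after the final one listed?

Wed Nov 26 1997

Each date is the 26th; the gaps (31, 28, 31, 30, 31) track the month lengths.
The rule is the 26th of each month.
July 1997: Sat Jul 26 1997.
Next: August 1997 → Tue Aug 26 1997.
Next: September 1997 → Fri Sep 26 1997.
October 1997: Sun Oct 26 1997.
November 1997: Wed Nov 26 1997.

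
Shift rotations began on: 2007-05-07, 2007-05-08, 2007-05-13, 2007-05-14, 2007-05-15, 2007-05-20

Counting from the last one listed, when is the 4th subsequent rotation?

2007-05-28

The gap pattern 1, 5, 1, 1, 5 repeats every 3 events.
These are the Mondays, Tuesdays and Sundays of each week.
Next Monday: 2007-05-21.
Next Tuesday: 2007-05-22.
Next Sunday: 2007-05-27.
Next Monday: 2007-05-28.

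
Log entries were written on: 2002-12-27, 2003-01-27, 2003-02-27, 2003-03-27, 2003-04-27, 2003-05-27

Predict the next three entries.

2003-06-27, 2003-07-27, 2003-08-27

Gaps: 31, 31, 28, 31, 30 days — not constant. Every event is on the 27th of the month.
Pattern: the 27th of each month.
Next: June 2003 → 2003-06-27.
July 2003: 2003-07-27.
August 2003: 2003-08-27.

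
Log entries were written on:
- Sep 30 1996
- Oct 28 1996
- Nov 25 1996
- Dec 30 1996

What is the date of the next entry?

Jan 27 1997

All Mondays; the gaps (28, 28, 35) vary with month length.
This is the last Monday of each month.
Last Monday of January 1997: Jan 27 1997.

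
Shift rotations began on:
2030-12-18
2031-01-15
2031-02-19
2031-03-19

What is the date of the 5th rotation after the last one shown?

2031-08-20

Gaps: 28, 35, 28 days — a mix of 28 and 35. Every date is a Wednesday.
Each is the 3rd Wednesday of its month.
April 2031 — 3rd Wednesday is 2031-04-16.
3rd Wednesday of May 2031: 2031-05-21.
June 2031 — 3rd Wednesday is 2031-06-18.
July 2031 — 3rd Wednesday is 2031-07-16.
August 2031 — 3rd Wednesday is 2031-08-20.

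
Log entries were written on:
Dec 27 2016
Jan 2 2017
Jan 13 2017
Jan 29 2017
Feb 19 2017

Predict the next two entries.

Intervals are 6, 11, 16, 21 days — an arithmetic progression with common difference 5.
Next gap: 26 days. Feb 19 2017 + 26 days = Mar 17 2017.
Next gap: 31 days. Mar 17 2017 + 31 days = Apr 17 2017.

Mar 17 2017, Apr 17 2017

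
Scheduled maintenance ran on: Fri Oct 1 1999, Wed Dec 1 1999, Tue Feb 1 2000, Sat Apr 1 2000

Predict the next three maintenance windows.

Thu Jun 1 2000, Tue Aug 1 2000, Sun Oct 1 2000

The day-of-month is always 1 (61, 62, 60 days between events).
So this recurs on the 1st of every 2 months.
June 2000: Thu Jun 1 2000.
Next: August 2000 → Tue Aug 1 2000.
October 2000: Sun Oct 1 2000.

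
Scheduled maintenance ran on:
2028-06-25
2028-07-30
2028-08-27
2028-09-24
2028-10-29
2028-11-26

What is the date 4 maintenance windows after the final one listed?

Every date is a Sunday; gaps 35, 28, 28, 35, 28 days.
Each is the last Sunday of its month (at least one falls on the 29th or later, ruling out '4th Sunday').
December 2028 ends with Sunday 2028-12-31.
Last Sunday of January 2029: 2029-01-28.
February 2029 ends with Sunday 2029-02-25.
Last Sunday of March 2029: 2029-03-25.

2029-03-25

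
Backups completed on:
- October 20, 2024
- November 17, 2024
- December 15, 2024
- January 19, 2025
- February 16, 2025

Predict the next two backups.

March 16, 2025; April 20, 2025

These are Sundays at 28- or 35-day spacing (28, 28, 35, 28).
The pattern: 3rd Sunday of the month.
March 2025 — 3rd Sunday is March 16, 2025.
April 2025 — 3rd Sunday is April 20, 2025.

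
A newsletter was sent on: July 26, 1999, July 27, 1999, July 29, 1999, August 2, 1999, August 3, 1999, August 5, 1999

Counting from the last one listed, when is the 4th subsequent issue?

August 16, 1999

The gap pattern 1, 2, 4, 1, 2 repeats every 3 events.
These are the Mondays, Tuesdays and Thursdays of each week.
Next Monday: August 9, 1999.
Next Tuesday: August 10, 1999.
Next Thursday: August 12, 1999.
Next Monday: August 16, 1999.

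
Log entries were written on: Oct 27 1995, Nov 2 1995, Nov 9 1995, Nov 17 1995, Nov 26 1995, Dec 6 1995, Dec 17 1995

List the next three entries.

Gaps: 6, 7, 8, 9, 10, 11 days — each gap is 1 larger than the previous one.
Next gap: 12 days. Dec 17 1995 + 12 days = Dec 29 1995.
Next gap: 13 days. Dec 29 1995 + 13 days = Jan 11 1996.
Next gap: 14 days. Jan 11 1996 + 14 days = Jan 25 1996.

Dec 29 1995, Jan 11 1996, Jan 25 1996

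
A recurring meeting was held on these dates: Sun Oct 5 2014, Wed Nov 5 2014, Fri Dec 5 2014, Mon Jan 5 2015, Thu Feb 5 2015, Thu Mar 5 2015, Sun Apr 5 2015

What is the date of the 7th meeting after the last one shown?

Thu Nov 5 2015

Gaps: 31, 30, 31, 31, 28, 31 days — not constant. Every event is on the 5th of the month.
Pattern: the 5th of each month.
May 2015: Tue May 5 2015.
Next: June 2015 → Fri Jun 5 2015.
July 2015: Sun Jul 5 2015.
Next: August 2015 → Wed Aug 5 2015.
Next: September 2015 → Sat Sep 5 2015.
Next: October 2015 → Mon Oct 5 2015.
Next: November 2015 → Thu Nov 5 2015.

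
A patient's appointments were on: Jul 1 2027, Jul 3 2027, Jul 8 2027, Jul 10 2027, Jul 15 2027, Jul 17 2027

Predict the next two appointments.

Every event lands on a Thursday or Saturday (gaps cycle 2, 5, 2, 5, 2).
So the schedule is: every Thursday and Saturday.
The following Thursday is Jul 22 2027.
Next Saturday: Jul 24 2027.

Jul 22 2027, Jul 24 2027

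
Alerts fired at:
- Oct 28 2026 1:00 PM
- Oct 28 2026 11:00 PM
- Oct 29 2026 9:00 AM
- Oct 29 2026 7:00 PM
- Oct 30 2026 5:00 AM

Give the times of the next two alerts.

Gaps: 10, 10, 10, 10 hours — each event is 10 hours after the previous one.
Oct 30 2026 5:00 AM + 10 h = Oct 30 2026 3:00 PM.
Oct 30 2026 3:00 PM + 10 h = Oct 31 2026 1:00 AM.

Oct 30 2026 3:00 PM, Oct 31 2026 1:00 AM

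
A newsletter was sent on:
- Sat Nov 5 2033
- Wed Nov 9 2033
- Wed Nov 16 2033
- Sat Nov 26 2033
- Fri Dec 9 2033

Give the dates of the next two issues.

Sun Dec 25 2033, Fri Jan 13 2034

The spacing grows by 3 each time: 4, 7, 10, 13 days.
Next gap: 16 days. Fri Dec 9 2033 + 16 days = Sun Dec 25 2033.
Next gap: 19 days. Sun Dec 25 2033 + 19 days = Fri Jan 13 2034.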